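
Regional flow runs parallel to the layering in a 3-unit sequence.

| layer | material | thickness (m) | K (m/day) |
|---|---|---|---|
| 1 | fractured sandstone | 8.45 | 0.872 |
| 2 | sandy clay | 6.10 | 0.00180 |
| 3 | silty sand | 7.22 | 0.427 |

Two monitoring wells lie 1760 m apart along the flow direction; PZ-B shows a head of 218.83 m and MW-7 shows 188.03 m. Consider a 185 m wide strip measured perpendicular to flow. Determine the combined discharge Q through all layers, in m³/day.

33.9

Flow is parallel to layering, so each bed carries its own Darcy discharge and the transmissivities add.
Σ(K_i·b_i) = 0.872×8.45 + 0.00180×6.10 + 0.427×7.22 = 10.46 m²/day.
Hydraulic gradient i = (218.83 − 188.03) / 1760 = 30.8 / 1760 = 0.01750.
Q = Σ(K_i·b_i) · W · i = 10.46 × 185 × 0.01750 = 33.87 m³/day.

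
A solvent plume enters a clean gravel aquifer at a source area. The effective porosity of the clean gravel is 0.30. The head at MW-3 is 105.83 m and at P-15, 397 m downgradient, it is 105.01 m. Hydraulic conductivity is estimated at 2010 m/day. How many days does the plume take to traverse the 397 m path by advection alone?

Hydraulic gradient i = (105.83 − 105.01) / 397 = 0.82 / 397 = 0.002065.
Darcy flux q = K · i = 2010 × 0.002065 = 4.152 m/day.
Seepage velocity v = q / n_e = 4.152 / 0.30 = 13.84 m/day.
Travel time t = L / v = 397 / 13.84 = 28.69 days.

28.7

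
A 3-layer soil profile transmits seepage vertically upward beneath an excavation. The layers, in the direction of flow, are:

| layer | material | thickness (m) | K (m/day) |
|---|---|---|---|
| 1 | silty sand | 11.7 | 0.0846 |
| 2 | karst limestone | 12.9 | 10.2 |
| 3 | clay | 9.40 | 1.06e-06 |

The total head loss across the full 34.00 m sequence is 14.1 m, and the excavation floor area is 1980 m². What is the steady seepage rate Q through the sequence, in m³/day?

0.00315

Flow is perpendicular to layering, so the layers act in series and the equivalent K is the thickness-weighted harmonic mean.
Total thickness L = 11.7 + 12.9 + 9.40 = 34.00 m.
Σ(b_i/K_i) = 11.7/0.0846 + 12.9/10.2 + 9.40/1.06e-06 = 8.868e+06 d.
K_eq = L / Σ(b_i/K_i) = 34.00 / 8.868e+06 = 3.834e-06 m/day.
Q = K_eq · A · (Δh/L) = 3.834e-06 × 1980 × (14.1/34.00) = 0.003148 m³/day.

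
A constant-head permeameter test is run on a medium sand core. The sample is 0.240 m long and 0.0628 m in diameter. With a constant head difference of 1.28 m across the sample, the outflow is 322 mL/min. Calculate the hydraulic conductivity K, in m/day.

Cross-sectional area A = π·(d/2)² = π × (0.0628/2)² = 0.003097 m².
Convert discharge: 322 mL/min = 5.367e-06 m³/s.
Darcy's law rearranged: K = Q·L / (A·Δh) = 5.367e-06 × 0.240 / (0.003097 × 1.28) = 0.0003249 m/s = 28.07 m/day.

28.1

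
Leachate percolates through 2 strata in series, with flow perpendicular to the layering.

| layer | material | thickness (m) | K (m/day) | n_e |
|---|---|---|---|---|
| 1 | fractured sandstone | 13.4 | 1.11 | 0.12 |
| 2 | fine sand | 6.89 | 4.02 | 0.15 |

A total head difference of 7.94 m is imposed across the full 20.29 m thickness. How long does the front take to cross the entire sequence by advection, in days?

4.59

With flow normal to the layers, continuity requires the same specific discharge q through every layer.
Σ(b_i/K_i) = 13.4/1.11 + 6.89/4.02 = 13.79 d.
q = Δh / Σ(b_i/K_i) = 7.94 / 13.79 = 0.5759 m/day.
In each layer the seepage velocity is v_i = q/n_i, so the layer transit time is t_i = b_i·n_i / q:
  layer 1 (fractured sandstone): t_1 = 13.4 × 0.12 / 0.5759 = 2.792 d
  layer 2 (fine sand): t_2 = 6.89 × 0.15 / 0.5759 = 1.794 d
Total t = Σ t_i = 4.586 days.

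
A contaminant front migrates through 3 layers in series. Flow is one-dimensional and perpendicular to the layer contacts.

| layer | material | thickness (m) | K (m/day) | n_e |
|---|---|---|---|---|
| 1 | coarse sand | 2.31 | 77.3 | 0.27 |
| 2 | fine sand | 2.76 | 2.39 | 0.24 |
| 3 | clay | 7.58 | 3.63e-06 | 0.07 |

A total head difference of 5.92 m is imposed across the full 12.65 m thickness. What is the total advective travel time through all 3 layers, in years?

With flow normal to the layers, continuity requires the same specific discharge q through every layer.
Σ(b_i/K_i) = 2.31/77.3 + 2.76/2.39 + 7.58/3.63e-06 = 2.088e+06 d.
q = Δh / Σ(b_i/K_i) = 5.92 / 2.088e+06 = 2.835e-06 m/day.
In each layer the seepage velocity is v_i = q/n_i, so the layer transit time is t_i = b_i·n_i / q:
  layer 1 (coarse sand): t_1 = 2.31 × 0.27 / 2.835e-06 = 2.200e+05 d
  layer 2 (fine sand): t_2 = 2.76 × 0.24 / 2.835e-06 = 2.336e+05 d
  layer 3 (clay): t_3 = 7.58 × 0.07 / 2.835e-06 = 1.872e+05 d
Total t = Σ t_i = 6.408e+05 days = 1754 years.

1750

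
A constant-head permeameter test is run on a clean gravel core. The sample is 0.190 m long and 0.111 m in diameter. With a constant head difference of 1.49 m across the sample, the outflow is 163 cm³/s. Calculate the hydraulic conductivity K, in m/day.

186

Cross-sectional area A = π·(d/2)² = π × (0.111/2)² = 0.009677 m².
Convert discharge: 163 cm³/s = 0.0001630 m³/s.
Darcy's law rearranged: K = Q·L / (A·Δh) = 0.0001630 × 0.190 / (0.009677 × 1.49) = 0.002148 m/s = 185.6 m/day.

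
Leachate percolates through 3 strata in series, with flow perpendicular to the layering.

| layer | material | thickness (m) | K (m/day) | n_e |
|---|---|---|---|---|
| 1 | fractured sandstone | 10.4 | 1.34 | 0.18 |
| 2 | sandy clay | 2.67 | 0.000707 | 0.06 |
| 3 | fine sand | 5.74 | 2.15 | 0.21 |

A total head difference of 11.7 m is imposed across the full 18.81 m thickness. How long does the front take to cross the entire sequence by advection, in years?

2.87

With flow normal to the layers, continuity requires the same specific discharge q through every layer.
Σ(b_i/K_i) = 10.4/1.34 + 2.67/0.000707 + 5.74/2.15 = 3787 d.
q = Δh / Σ(b_i/K_i) = 11.7 / 3787 = 0.003090 m/day.
In each layer the seepage velocity is v_i = q/n_i, so the layer transit time is t_i = b_i·n_i / q:
  layer 1 (fractured sandstone): t_1 = 10.4 × 0.18 / 0.003090 = 605.9 d
  layer 2 (sandy clay): t_2 = 2.67 × 0.06 / 0.003090 = 51.85 d
  layer 3 (fine sand): t_3 = 5.74 × 0.21 / 0.003090 = 390.2 d
Total t = Σ t_i = 1048 days = 2.869 years.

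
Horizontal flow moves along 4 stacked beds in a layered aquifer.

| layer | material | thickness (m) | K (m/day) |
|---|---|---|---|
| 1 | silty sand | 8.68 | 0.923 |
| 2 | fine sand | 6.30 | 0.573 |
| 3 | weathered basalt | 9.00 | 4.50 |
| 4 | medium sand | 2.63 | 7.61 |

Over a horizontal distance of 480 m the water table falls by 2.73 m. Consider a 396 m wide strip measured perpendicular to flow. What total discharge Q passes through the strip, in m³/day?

162

Flow is parallel to layering, so each bed carries its own Darcy discharge and the transmissivities add.
Σ(K_i·b_i) = 0.923×8.68 + 0.573×6.30 + 4.50×9.00 + 7.61×2.63 = 72.14 m²/day.
Hydraulic gradient i = Δh / L = 2.73 / 480 = 0.005687.
Q = Σ(K_i·b_i) · W · i = 72.14 × 396 × 0.005687 = 162.5 m³/day.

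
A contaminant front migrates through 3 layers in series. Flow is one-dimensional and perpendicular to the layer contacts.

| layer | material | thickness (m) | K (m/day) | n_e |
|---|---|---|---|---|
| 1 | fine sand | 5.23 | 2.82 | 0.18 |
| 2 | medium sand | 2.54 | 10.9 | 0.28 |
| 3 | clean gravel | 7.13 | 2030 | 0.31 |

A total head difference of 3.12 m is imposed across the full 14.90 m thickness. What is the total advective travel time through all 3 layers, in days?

2.59

With flow normal to the layers, continuity requires the same specific discharge q through every layer.
Σ(b_i/K_i) = 5.23/2.82 + 2.54/10.9 + 7.13/2030 = 2.091 d.
q = Δh / Σ(b_i/K_i) = 3.12 / 2.091 = 1.492 m/day.
In each layer the seepage velocity is v_i = q/n_i, so the layer transit time is t_i = b_i·n_i / q:
  layer 1 (fine sand): t_1 = 5.23 × 0.18 / 1.492 = 0.6310 d
  layer 2 (medium sand): t_2 = 2.54 × 0.28 / 1.492 = 0.4767 d
  layer 3 (clean gravel): t_3 = 7.13 × 0.31 / 1.492 = 1.481 d
Total t = Σ t_i = 2.589 days.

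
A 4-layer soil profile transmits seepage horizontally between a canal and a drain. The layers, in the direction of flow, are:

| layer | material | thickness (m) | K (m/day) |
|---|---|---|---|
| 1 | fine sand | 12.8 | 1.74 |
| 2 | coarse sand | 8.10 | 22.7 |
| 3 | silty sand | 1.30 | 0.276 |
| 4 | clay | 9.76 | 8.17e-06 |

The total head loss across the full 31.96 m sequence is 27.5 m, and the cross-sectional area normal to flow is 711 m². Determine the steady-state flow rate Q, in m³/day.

0.0164

Flow is perpendicular to layering, so the layers act in series and the equivalent K is the thickness-weighted harmonic mean.
Total thickness L = 12.8 + 8.10 + 1.30 + 9.76 = 31.96 m.
Σ(b_i/K_i) = 12.8/1.74 + 8.10/22.7 + 1.30/0.276 + 9.76/8.17e-06 = 1.195e+06 d.
K_eq = L / Σ(b_i/K_i) = 31.96 / 1.195e+06 = 2.675e-05 m/day.
Q = K_eq · A · (Δh/L) = 2.675e-05 × 711 × (27.5/31.96) = 0.01637 m³/day.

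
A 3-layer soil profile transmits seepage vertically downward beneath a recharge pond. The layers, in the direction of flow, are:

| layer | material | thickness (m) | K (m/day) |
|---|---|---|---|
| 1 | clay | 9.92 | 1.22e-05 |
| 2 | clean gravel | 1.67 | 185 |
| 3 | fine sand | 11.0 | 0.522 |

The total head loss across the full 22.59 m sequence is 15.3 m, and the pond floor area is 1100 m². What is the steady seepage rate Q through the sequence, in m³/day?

Flow is perpendicular to layering, so the layers act in series and the equivalent K is the thickness-weighted harmonic mean.
Total thickness L = 9.92 + 1.67 + 11.0 = 22.59 m.
Σ(b_i/K_i) = 9.92/1.22e-05 + 1.67/185 + 11.0/0.522 = 8.131e+05 d.
K_eq = L / Σ(b_i/K_i) = 22.59 / 8.131e+05 = 2.778e-05 m/day.
Q = K_eq · A · (Δh/L) = 2.778e-05 × 1100 × (15.3/22.59) = 0.02070 m³/day.

0.0207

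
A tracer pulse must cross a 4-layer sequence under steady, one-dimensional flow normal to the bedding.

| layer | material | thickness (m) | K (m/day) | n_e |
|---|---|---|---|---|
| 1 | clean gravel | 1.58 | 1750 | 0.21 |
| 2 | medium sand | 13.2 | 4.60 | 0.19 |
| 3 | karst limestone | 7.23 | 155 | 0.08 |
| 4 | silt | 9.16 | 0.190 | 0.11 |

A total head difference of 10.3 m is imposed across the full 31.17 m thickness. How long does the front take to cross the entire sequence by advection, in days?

With flow normal to the layers, continuity requires the same specific discharge q through every layer.
Σ(b_i/K_i) = 1.58/1750 + 13.2/4.60 + 7.23/155 + 9.16/0.190 = 51.13 d.
q = Δh / Σ(b_i/K_i) = 10.3 / 51.13 = 0.2015 m/day.
In each layer the seepage velocity is v_i = q/n_i, so the layer transit time is t_i = b_i·n_i / q:
  layer 1 (clean gravel): t_1 = 1.58 × 0.21 / 0.2015 = 1.647 d
  layer 2 (medium sand): t_2 = 13.2 × 0.19 / 0.2015 = 12.45 d
  layer 3 (karst limestone): t_3 = 7.23 × 0.08 / 0.2015 = 2.871 d
  layer 4 (silt): t_4 = 9.16 × 0.11 / 0.2015 = 5.002 d
Total t = Σ t_i = 21.97 days.

22.0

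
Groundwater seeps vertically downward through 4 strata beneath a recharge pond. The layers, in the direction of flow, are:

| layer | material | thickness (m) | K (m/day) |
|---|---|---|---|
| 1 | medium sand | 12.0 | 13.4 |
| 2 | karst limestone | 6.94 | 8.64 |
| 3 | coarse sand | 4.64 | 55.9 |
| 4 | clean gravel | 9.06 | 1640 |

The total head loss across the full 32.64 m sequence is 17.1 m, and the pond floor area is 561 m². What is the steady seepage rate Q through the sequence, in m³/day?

5370

Flow is perpendicular to layering, so the layers act in series and the equivalent K is the thickness-weighted harmonic mean.
Total thickness L = 12.0 + 6.94 + 4.64 + 9.06 = 32.64 m.
Σ(b_i/K_i) = 12.0/13.4 + 6.94/8.64 + 4.64/55.9 + 9.06/1640 = 1.787 d.
K_eq = L / Σ(b_i/K_i) = 32.64 / 1.787 = 18.26 m/day.
Q = K_eq · A · (Δh/L) = 18.26 × 561 × (17.1/32.64) = 5367 m³/day.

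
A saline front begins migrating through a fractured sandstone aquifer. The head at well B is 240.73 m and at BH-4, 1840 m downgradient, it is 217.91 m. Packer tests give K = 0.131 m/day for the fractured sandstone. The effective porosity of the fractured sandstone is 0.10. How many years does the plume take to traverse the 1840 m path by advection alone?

Hydraulic gradient i = (240.73 − 217.91) / 1840 = 22.82 / 1840 = 0.01240.
Darcy flux q = K · i = 0.1310 × 0.01240 = 0.001625 m/day.
Seepage velocity v = q / n_e = 0.001625 / 0.10 = 0.01625 m/day.
Travel time t = L / v = 1840 / 0.01625 = 1.133e+05 days = 310.1 years.

310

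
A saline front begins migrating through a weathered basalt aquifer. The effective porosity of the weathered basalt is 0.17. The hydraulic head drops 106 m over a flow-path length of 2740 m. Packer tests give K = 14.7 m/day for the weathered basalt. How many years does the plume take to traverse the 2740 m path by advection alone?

Hydraulic gradient i = Δh / L = 106 / 2740 = 0.03869.
Darcy flux q = K · i = 14.70 × 0.03869 = 0.5687 m/day.
Seepage velocity v = q / n_e = 0.5687 / 0.17 = 3.345 m/day.
Travel time t = L / v = 2740 / 3.345 = 819.1 days = 2.243 years.

2.24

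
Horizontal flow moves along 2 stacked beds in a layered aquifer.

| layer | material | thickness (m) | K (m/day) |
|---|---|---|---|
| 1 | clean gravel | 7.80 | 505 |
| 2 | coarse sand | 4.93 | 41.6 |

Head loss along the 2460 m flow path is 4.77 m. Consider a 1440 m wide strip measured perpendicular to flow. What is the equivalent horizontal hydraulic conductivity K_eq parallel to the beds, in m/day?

Flow is parallel to layering, so each bed carries its own Darcy discharge and the transmissivities add.
Σ(K_i·b_i) = 505×7.80 + 41.6×4.93 = 4144 m²/day.
Total thickness b = 12.73 m, so K_eq = Σ(K_i·b_i)/b = 325.5 m/day.

326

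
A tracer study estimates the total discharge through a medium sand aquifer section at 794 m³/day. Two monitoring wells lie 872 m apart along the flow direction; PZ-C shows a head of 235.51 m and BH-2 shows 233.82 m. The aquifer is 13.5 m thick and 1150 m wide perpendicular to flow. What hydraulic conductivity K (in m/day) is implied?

26.4

Cross-sectional area A = 1150 × 13.5 = 15525 m².
Hydraulic gradient i = (235.51 − 233.82) / 872 = 1.69 / 872 = 0.001938.
From Q = K·A·i, K = Q / (A·i) = 794 / (15525 × 0.001938) = 26.39 m/day.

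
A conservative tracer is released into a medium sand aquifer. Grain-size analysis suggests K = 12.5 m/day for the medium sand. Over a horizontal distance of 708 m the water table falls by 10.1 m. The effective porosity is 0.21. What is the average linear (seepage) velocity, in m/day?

Hydraulic gradient i = Δh / L = 10.1 / 708 = 0.01427.
Darcy flux q = K · i = 12.50 × 0.01427 = 0.1783 m/day.
Seepage velocity v = q / n_e = 0.1783 / 0.21 = 0.8491 m/day.

0.849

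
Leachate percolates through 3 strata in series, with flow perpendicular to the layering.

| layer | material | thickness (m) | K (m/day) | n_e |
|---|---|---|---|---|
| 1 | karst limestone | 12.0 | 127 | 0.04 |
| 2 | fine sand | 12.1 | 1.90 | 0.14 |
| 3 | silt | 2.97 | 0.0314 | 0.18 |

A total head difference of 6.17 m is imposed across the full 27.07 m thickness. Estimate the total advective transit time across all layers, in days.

44.4

With flow normal to the layers, continuity requires the same specific discharge q through every layer.
Σ(b_i/K_i) = 12.0/127 + 12.1/1.90 + 2.97/0.0314 = 101.0 d.
q = Δh / Σ(b_i/K_i) = 6.17 / 101.0 = 0.06106 m/day.
In each layer the seepage velocity is v_i = q/n_i, so the layer transit time is t_i = b_i·n_i / q:
  layer 1 (karst limestone): t_1 = 12.0 × 0.04 / 0.06106 = 7.861 d
  layer 2 (fine sand): t_2 = 12.1 × 0.14 / 0.06106 = 27.74 d
  layer 3 (silt): t_3 = 2.97 × 0.18 / 0.06106 = 8.755 d
Total t = Σ t_i = 44.36 days.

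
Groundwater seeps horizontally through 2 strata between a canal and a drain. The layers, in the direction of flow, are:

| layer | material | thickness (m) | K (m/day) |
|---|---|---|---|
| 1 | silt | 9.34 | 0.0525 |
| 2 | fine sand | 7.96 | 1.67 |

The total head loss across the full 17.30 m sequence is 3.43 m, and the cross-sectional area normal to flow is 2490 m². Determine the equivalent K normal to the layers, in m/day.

0.0947

Flow is perpendicular to layering, so the layers act in series and the equivalent K is the thickness-weighted harmonic mean.
Total thickness L = 9.34 + 7.96 = 17.30 m.
Σ(b_i/K_i) = 9.34/0.0525 + 7.96/1.67 = 182.7 d.
K_eq = L / Σ(b_i/K_i) = 17.30 / 182.7 = 0.09471 m/day.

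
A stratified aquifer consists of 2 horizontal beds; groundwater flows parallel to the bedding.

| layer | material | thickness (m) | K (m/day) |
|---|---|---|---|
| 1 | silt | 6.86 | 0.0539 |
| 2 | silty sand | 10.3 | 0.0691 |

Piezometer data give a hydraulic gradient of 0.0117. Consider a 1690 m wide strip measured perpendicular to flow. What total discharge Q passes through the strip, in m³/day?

Flow is parallel to layering, so each bed carries its own Darcy discharge and the transmissivities add.
Σ(K_i·b_i) = 0.0539×6.86 + 0.0691×10.3 = 1.081 m²/day.
Hydraulic gradient i = 0.0117.
Q = Σ(K_i·b_i) · W · i = 1.081 × 1690 × 0.01170 = 21.38 m³/day.

21.4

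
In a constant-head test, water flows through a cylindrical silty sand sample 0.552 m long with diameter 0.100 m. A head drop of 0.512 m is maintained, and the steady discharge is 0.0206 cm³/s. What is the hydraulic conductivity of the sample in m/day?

Cross-sectional area A = π·(d/2)² = π × (0.100/2)² = 0.007854 m².
Convert discharge: 0.0206 cm³/s = 2.060e-08 m³/s.
Darcy's law rearranged: K = Q·L / (A·Δh) = 2.060e-08 × 0.552 / (0.007854 × 0.512) = 2.828e-06 m/s = 0.2443 m/day.

0.244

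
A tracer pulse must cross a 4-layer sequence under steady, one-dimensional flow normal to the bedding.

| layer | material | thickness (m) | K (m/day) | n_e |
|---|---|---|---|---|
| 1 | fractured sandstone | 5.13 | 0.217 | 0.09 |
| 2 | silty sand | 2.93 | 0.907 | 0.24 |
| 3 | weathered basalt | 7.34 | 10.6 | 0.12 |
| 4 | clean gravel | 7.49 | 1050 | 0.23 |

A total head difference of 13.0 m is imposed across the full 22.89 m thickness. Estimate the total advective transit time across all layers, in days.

7.99

With flow normal to the layers, continuity requires the same specific discharge q through every layer.
Σ(b_i/K_i) = 5.13/0.217 + 2.93/0.907 + 7.34/10.6 + 7.49/1050 = 27.57 d.
q = Δh / Σ(b_i/K_i) = 13.0 / 27.57 = 0.4715 m/day.
In each layer the seepage velocity is v_i = q/n_i, so the layer transit time is t_i = b_i·n_i / q:
  layer 1 (fractured sandstone): t_1 = 5.13 × 0.09 / 0.4715 = 0.9792 d
  layer 2 (silty sand): t_2 = 2.93 × 0.24 / 0.4715 = 1.491 d
  layer 3 (weathered basalt): t_3 = 7.34 × 0.12 / 0.4715 = 1.868 d
  layer 4 (clean gravel): t_4 = 7.49 × 0.23 / 0.4715 = 3.654 d
Total t = Σ t_i = 7.992 days.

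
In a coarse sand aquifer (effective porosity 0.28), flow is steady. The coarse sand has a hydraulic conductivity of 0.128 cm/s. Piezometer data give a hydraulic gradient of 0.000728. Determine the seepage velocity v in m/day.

Convert K: 0.128 cm/s × 864 = 110.6 m/day.
Hydraulic gradient i = 0.000728.
Darcy flux q = K · i = 110.6 × 0.0007280 = 0.08051 m/day.
Seepage velocity v = q / n_e = 0.08051 / 0.28 = 0.2875 m/day.

0.288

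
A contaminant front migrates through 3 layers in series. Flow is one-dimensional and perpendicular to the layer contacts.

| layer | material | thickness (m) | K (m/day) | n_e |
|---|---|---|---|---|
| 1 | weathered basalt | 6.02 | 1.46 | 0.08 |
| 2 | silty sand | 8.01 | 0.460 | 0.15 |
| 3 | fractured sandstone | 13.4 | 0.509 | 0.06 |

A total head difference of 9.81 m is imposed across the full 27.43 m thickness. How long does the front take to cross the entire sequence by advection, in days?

12.1

With flow normal to the layers, continuity requires the same specific discharge q through every layer.
Σ(b_i/K_i) = 6.02/1.46 + 8.01/0.460 + 13.4/0.509 = 47.86 d.
q = Δh / Σ(b_i/K_i) = 9.81 / 47.86 = 0.2050 m/day.
In each layer the seepage velocity is v_i = q/n_i, so the layer transit time is t_i = b_i·n_i / q:
  layer 1 (weathered basalt): t_1 = 6.02 × 0.08 / 0.2050 = 2.350 d
  layer 2 (silty sand): t_2 = 8.01 × 0.15 / 0.2050 = 5.862 d
  layer 3 (fractured sandstone): t_3 = 13.4 × 0.06 / 0.2050 = 3.923 d
Total t = Σ t_i = 12.13 days.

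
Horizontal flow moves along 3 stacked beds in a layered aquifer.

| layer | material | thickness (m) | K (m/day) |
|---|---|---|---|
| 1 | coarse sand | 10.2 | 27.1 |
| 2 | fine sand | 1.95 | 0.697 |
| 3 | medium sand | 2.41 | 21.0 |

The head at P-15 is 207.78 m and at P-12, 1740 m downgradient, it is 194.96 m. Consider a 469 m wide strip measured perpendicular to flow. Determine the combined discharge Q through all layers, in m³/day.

Flow is parallel to layering, so each bed carries its own Darcy discharge and the transmissivities add.
Σ(K_i·b_i) = 27.1×10.2 + 0.697×1.95 + 21.0×2.41 = 328.4 m²/day.
Hydraulic gradient i = (207.78 − 194.96) / 1740 = 12.82 / 1740 = 0.007368.
Q = Σ(K_i·b_i) · W · i = 328.4 × 469 × 0.007368 = 1135 m³/day.

1130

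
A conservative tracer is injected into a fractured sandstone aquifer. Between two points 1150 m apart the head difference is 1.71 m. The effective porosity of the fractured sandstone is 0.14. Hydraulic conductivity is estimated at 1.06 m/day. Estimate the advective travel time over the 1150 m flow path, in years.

Hydraulic gradient i = Δh / L = 1.71 / 1150 = 0.001487.
Darcy flux q = K · i = 1.060 × 0.001487 = 0.001576 m/day.
Seepage velocity v = q / n_e = 0.001576 / 0.14 = 0.01126 m/day.
Travel time t = L / v = 1150 / 0.01126 = 1.021e+05 days = 279.7 years.

280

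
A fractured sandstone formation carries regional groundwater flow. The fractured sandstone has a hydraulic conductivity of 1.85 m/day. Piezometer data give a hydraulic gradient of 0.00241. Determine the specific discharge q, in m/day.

0.00446

Hydraulic gradient i = 0.00241.
Specific discharge q = K · i = 1.850 × 0.002410 = 0.004458 m/day.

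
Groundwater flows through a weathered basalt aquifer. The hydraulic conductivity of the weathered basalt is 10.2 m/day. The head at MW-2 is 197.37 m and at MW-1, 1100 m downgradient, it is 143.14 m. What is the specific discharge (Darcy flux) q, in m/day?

0.503

Hydraulic gradient i = (197.37 − 143.14) / 1100 = 54.23 / 1100 = 0.04930.
Specific discharge q = K · i = 10.20 × 0.04930 = 0.5029 m/day.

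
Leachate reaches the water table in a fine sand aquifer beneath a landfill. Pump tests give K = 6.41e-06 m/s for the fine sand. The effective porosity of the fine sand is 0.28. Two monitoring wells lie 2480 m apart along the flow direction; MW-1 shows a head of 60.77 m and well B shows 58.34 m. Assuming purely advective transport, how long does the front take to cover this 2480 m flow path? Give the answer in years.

Convert K: 6.41e-06 m/s × 86400 = 0.5538 m/day.
Hydraulic gradient i = (60.77 − 58.34) / 2480 = 2.43 / 2480 = 0.0009798.
Darcy flux q = K · i = 0.5538 × 0.0009798 = 0.0005427 m/day.
Seepage velocity v = q / n_e = 0.0005427 / 0.28 = 0.001938 m/day.
Travel time t = L / v = 2480 / 0.001938 = 1.280e+06 days = 3503 years.

3500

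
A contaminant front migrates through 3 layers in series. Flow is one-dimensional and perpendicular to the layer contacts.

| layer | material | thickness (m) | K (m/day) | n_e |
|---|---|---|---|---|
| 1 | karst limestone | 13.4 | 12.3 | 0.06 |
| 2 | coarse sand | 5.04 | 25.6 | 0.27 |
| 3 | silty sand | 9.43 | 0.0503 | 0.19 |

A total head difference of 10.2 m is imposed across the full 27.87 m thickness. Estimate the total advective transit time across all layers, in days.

73.2

With flow normal to the layers, continuity requires the same specific discharge q through every layer.
Σ(b_i/K_i) = 13.4/12.3 + 5.04/25.6 + 9.43/0.0503 = 188.8 d.
q = Δh / Σ(b_i/K_i) = 10.2 / 188.8 = 0.05404 m/day.
In each layer the seepage velocity is v_i = q/n_i, so the layer transit time is t_i = b_i·n_i / q:
  layer 1 (karst limestone): t_1 = 13.4 × 0.06 / 0.05404 = 14.88 d
  layer 2 (coarse sand): t_2 = 5.04 × 0.27 / 0.05404 = 25.18 d
  layer 3 (silty sand): t_3 = 9.43 × 0.19 / 0.05404 = 33.16 d
Total t = Σ t_i = 73.22 days.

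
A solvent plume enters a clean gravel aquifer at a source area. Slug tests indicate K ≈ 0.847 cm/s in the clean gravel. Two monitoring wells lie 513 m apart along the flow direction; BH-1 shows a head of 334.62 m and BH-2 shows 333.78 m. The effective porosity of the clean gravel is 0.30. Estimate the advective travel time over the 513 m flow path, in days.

Convert K: 0.847 cm/s × 864 = 731.8 m/day.
Hydraulic gradient i = (334.62 − 333.78) / 513 = 0.84 / 513 = 0.001637.
Darcy flux q = K · i = 731.8 × 0.001637 = 1.198 m/day.
Seepage velocity v = q / n_e = 1.198 / 0.30 = 3.994 m/day.
Travel time t = L / v = 513 / 3.994 = 128.4 days.

128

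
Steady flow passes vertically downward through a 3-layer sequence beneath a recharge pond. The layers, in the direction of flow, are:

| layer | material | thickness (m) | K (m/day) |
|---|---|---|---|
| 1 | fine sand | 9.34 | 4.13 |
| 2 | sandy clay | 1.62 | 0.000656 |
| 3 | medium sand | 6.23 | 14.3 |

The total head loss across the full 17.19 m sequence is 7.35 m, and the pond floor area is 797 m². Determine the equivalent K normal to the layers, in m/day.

Flow is perpendicular to layering, so the layers act in series and the equivalent K is the thickness-weighted harmonic mean.
Total thickness L = 9.34 + 1.62 + 6.23 = 17.19 m.
Σ(b_i/K_i) = 9.34/4.13 + 1.62/0.000656 + 6.23/14.3 = 2472 d.
K_eq = L / Σ(b_i/K_i) = 17.19 / 2472 = 0.006953 m/day.

0.00695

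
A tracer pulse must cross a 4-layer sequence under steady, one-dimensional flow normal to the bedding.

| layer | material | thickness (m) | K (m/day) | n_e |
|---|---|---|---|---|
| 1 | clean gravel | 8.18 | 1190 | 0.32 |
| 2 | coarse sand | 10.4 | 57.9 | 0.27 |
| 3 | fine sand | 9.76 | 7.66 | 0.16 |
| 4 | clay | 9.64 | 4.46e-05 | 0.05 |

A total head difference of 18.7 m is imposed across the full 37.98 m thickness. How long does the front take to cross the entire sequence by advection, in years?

236

With flow normal to the layers, continuity requires the same specific discharge q through every layer.
Σ(b_i/K_i) = 8.18/1190 + 10.4/57.9 + 9.76/7.66 + 9.64/4.46e-05 = 2.161e+05 d.
q = Δh / Σ(b_i/K_i) = 18.7 / 2.161e+05 = 8.652e-05 m/day.
In each layer the seepage velocity is v_i = q/n_i, so the layer transit time is t_i = b_i·n_i / q:
  layer 1 (clean gravel): t_1 = 8.18 × 0.32 / 8.652e-05 = 30256 d
  layer 2 (coarse sand): t_2 = 10.4 × 0.27 / 8.652e-05 = 32456 d
  layer 3 (fine sand): t_3 = 9.76 × 0.16 / 8.652e-05 = 18050 d
  layer 4 (clay): t_4 = 9.64 × 0.05 / 8.652e-05 = 5571 d
Total t = Σ t_i = 86333 days = 236.4 years.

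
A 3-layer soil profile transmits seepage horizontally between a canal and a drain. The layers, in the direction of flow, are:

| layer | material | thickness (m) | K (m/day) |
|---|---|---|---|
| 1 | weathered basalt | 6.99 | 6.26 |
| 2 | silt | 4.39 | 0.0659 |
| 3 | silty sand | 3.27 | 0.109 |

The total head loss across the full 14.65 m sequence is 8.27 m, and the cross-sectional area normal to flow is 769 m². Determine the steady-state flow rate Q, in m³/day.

Flow is perpendicular to layering, so the layers act in series and the equivalent K is the thickness-weighted harmonic mean.
Total thickness L = 6.99 + 4.39 + 3.27 = 14.65 m.
Σ(b_i/K_i) = 6.99/6.26 + 4.39/0.0659 + 3.27/0.109 = 97.73 d.
K_eq = L / Σ(b_i/K_i) = 14.65 / 97.73 = 0.1499 m/day.
Q = K_eq · A · (Δh/L) = 0.1499 × 769 × (8.27/14.65) = 65.07 m³/day.

65.1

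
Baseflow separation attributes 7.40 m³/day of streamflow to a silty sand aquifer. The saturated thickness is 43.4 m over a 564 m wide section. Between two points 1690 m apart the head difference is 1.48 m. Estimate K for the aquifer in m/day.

Cross-sectional area A = 564 × 43.4 = 24478 m².
Hydraulic gradient i = Δh / L = 1.48 / 1690 = 0.0008757.
From Q = K·A·i, K = Q / (A·i) = 7.40 / (24478 × 0.0008757) = 0.3452 m/day.

0.345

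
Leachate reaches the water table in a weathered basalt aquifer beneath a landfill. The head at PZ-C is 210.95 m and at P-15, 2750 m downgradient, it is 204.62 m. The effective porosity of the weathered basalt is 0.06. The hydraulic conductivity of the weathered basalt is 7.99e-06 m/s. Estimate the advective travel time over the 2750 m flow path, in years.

Convert K: 7.99e-06 m/s × 86400 = 0.6903 m/day.
Hydraulic gradient i = (210.95 − 204.62) / 2750 = 6.33 / 2750 = 0.002302.
Darcy flux q = K · i = 0.6903 × 0.002302 = 0.001589 m/day.
Seepage velocity v = q / n_e = 0.001589 / 0.06 = 0.02648 m/day.
Travel time t = L / v = 2750 / 0.02648 = 1.038e+05 days = 284.3 years.

284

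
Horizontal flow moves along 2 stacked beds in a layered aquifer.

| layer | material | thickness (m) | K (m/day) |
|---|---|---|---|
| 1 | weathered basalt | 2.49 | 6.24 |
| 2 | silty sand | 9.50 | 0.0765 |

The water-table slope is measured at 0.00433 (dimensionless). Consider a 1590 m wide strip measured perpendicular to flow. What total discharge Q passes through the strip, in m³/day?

Flow is parallel to layering, so each bed carries its own Darcy discharge and the transmissivities add.
Σ(K_i·b_i) = 6.24×2.49 + 0.0765×9.50 = 16.26 m²/day.
Hydraulic gradient i = 0.00433.
Q = Σ(K_i·b_i) · W · i = 16.26 × 1590 × 0.004330 = 112.0 m³/day.

112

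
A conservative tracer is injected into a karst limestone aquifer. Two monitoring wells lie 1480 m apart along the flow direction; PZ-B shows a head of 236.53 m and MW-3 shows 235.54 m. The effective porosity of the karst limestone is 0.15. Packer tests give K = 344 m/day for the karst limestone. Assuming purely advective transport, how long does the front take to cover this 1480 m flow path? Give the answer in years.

2.64

Hydraulic gradient i = (236.53 − 235.54) / 1480 = 0.99 / 1480 = 0.0006689.
Darcy flux q = K · i = 344.0 × 0.0006689 = 0.2301 m/day.
Seepage velocity v = q / n_e = 0.2301 / 0.15 = 1.534 m/day.
Travel time t = L / v = 1480 / 1.534 = 964.8 days = 2.641 years.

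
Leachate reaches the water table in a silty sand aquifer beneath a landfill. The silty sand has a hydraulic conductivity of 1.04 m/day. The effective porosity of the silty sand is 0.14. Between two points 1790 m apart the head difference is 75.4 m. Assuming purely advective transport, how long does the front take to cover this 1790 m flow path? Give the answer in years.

15.7

Hydraulic gradient i = Δh / L = 75.4 / 1790 = 0.04212.
Darcy flux q = K · i = 1.040 × 0.04212 = 0.04381 m/day.
Seepage velocity v = q / n_e = 0.04381 / 0.14 = 0.3129 m/day.
Travel time t = L / v = 1790 / 0.3129 = 5720 days = 15.66 years.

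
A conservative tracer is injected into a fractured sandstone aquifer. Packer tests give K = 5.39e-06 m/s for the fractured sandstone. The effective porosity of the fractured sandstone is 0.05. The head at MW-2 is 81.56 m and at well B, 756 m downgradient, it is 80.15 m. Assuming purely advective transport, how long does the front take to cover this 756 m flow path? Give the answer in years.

119

Convert K: 5.39e-06 m/s × 86400 = 0.4657 m/day.
Hydraulic gradient i = (81.56 − 80.15) / 756 = 1.41 / 756 = 0.001865.
Darcy flux q = K · i = 0.4657 × 0.001865 = 0.0008686 m/day.
Seepage velocity v = q / n_e = 0.0008686 / 0.05 = 0.01737 m/day.
Travel time t = L / v = 756 / 0.01737 = 43520 days = 119.2 years.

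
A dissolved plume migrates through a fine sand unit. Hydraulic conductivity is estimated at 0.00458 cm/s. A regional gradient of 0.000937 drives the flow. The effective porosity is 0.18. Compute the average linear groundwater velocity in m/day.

Convert K: 0.00458 cm/s × 864 = 3.957 m/day.
Hydraulic gradient i = 0.000937.
Darcy flux q = K · i = 3.957 × 0.0009370 = 0.003708 m/day.
Seepage velocity v = q / n_e = 0.003708 / 0.18 = 0.02060 m/day.

0.0206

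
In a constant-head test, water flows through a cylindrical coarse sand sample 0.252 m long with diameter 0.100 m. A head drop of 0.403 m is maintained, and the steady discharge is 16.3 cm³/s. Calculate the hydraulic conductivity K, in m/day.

Cross-sectional area A = π·(d/2)² = π × (0.100/2)² = 0.007854 m².
Convert discharge: 16.3 cm³/s = 1.630e-05 m³/s.
Darcy's law rearranged: K = Q·L / (A·Δh) = 1.630e-05 × 0.252 / (0.007854 × 0.403) = 0.001298 m/s = 112.1 m/day.

112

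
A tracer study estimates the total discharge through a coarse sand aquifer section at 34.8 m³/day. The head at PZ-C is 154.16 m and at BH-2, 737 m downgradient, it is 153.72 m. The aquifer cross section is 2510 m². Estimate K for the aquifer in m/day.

Hydraulic gradient i = (154.16 − 153.72) / 737 = 0.44 / 737 = 0.0005970.
From Q = K·A·i, K = Q / (A·i) = 34.8 / (2510 × 0.0005970) = 23.22 m/day.

23.2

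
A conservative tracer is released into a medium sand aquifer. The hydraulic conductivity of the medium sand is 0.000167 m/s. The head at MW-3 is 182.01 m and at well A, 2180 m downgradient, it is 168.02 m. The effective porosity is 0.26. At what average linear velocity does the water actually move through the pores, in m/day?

Convert K: 0.000167 m/s × 86400 = 14.43 m/day.
Hydraulic gradient i = (182.01 − 168.02) / 2180 = 13.99 / 2180 = 0.006417.
Darcy flux q = K · i = 14.43 × 0.006417 = 0.09260 m/day.
Seepage velocity v = q / n_e = 0.09260 / 0.26 = 0.3561 m/day.

0.356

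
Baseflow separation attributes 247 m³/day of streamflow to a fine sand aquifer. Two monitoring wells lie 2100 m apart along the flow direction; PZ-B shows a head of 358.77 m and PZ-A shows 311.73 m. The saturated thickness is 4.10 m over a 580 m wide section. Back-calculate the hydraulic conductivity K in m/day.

Cross-sectional area A = 580 × 4.10 = 2378 m².
Hydraulic gradient i = (358.77 − 311.73) / 2100 = 47.04 / 2100 = 0.02240.
From Q = K·A·i, K = Q / (A·i) = 247 / (2378 × 0.02240) = 4.637 m/day.

4.64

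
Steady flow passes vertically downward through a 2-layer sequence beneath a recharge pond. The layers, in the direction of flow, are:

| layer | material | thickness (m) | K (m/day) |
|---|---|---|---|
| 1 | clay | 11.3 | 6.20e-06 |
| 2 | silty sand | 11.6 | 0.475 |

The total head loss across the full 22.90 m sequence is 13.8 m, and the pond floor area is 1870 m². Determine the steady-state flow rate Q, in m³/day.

Flow is perpendicular to layering, so the layers act in series and the equivalent K is the thickness-weighted harmonic mean.
Total thickness L = 11.3 + 11.6 = 22.90 m.
Σ(b_i/K_i) = 11.3/6.20e-06 + 11.6/0.475 = 1.823e+06 d.
K_eq = L / Σ(b_i/K_i) = 22.90 / 1.823e+06 = 1.256e-05 m/day.
Q = K_eq · A · (Δh/L) = 1.256e-05 × 1870 × (13.8/22.90) = 0.01416 m³/day.

0.0142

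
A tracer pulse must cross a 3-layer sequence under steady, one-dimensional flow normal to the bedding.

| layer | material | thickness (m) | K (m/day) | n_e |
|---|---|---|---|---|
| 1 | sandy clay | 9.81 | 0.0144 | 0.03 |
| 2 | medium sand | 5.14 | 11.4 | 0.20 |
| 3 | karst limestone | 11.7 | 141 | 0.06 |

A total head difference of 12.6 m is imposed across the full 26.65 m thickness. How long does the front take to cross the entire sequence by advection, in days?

With flow normal to the layers, continuity requires the same specific discharge q through every layer.
Σ(b_i/K_i) = 9.81/0.0144 + 5.14/11.4 + 11.7/141 = 681.8 d.
q = Δh / Σ(b_i/K_i) = 12.6 / 681.8 = 0.01848 m/day.
In each layer the seepage velocity is v_i = q/n_i, so the layer transit time is t_i = b_i·n_i / q:
  layer 1 (sandy clay): t_1 = 9.81 × 0.03 / 0.01848 = 15.92 d
  layer 2 (medium sand): t_2 = 5.14 × 0.20 / 0.01848 = 55.62 d
  layer 3 (karst limestone): t_3 = 11.7 × 0.06 / 0.01848 = 37.99 d
Total t = Σ t_i = 109.5 days.

110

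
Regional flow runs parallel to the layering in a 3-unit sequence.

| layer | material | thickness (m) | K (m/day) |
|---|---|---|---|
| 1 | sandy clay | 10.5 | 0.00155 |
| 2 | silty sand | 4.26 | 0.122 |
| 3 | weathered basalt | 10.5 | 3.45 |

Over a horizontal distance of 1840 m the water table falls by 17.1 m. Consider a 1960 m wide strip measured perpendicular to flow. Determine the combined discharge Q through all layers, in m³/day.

Flow is parallel to layering, so each bed carries its own Darcy discharge and the transmissivities add.
Σ(K_i·b_i) = 0.00155×10.5 + 0.122×4.26 + 3.45×10.5 = 36.76 m²/day.
Hydraulic gradient i = Δh / L = 17.1 / 1840 = 0.009293.
Q = Σ(K_i·b_i) · W · i = 36.76 × 1960 × 0.009293 = 669.6 m³/day.

670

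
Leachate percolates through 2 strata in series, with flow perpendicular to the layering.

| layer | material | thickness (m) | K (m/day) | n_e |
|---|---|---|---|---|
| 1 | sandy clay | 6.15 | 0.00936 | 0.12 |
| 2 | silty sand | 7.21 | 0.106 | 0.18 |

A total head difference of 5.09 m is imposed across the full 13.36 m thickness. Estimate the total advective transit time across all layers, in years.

With flow normal to the layers, continuity requires the same specific discharge q through every layer.
Σ(b_i/K_i) = 6.15/0.00936 + 7.21/0.106 = 725.1 d.
q = Δh / Σ(b_i/K_i) = 5.09 / 725.1 = 0.007020 m/day.
In each layer the seepage velocity is v_i = q/n_i, so the layer transit time is t_i = b_i·n_i / q:
  layer 1 (sandy clay): t_1 = 6.15 × 0.12 / 0.007020 = 105.1 d
  layer 2 (silty sand): t_2 = 7.21 × 0.18 / 0.007020 = 184.9 d
Total t = Σ t_i = 290.0 days = 0.7940 years.

0.794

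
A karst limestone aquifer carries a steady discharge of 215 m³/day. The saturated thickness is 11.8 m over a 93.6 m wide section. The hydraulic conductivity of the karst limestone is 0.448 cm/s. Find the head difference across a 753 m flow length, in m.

0.379

Convert K: 0.448 cm/s × 864 = 387.1 m/day.
Cross-sectional area A = 93.6 × 11.8 = 1104 m².
From Q = K·A·i, i = Q / (K·A) = 215 / (387.1 × 1104) = 0.0005029.
Head loss Δh = i · L = 0.0005029 × 753 = 0.3787 m.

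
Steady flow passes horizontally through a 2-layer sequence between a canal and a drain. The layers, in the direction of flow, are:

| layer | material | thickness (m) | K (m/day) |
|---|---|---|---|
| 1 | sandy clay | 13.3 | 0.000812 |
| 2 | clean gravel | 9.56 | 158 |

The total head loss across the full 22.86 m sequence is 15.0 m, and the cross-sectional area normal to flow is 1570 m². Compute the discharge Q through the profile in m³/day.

Flow is perpendicular to layering, so the layers act in series and the equivalent K is the thickness-weighted harmonic mean.
Total thickness L = 13.3 + 9.56 = 22.86 m.
Σ(b_i/K_i) = 13.3/0.000812 + 9.56/158 = 16379 d.
K_eq = L / Σ(b_i/K_i) = 22.86 / 16379 = 0.001396 m/day.
Q = K_eq · A · (Δh/L) = 0.001396 × 1570 × (15.0/22.86) = 1.438 m³/day.

1.44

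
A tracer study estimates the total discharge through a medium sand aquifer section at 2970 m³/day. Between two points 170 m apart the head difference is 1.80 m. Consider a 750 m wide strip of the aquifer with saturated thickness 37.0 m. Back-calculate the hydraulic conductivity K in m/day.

Cross-sectional area A = 750 × 37.0 = 27750 m².
Hydraulic gradient i = Δh / L = 1.80 / 170 = 0.01059.
From Q = K·A·i, K = Q / (A·i) = 2970 / (27750 × 0.01059) = 10.11 m/day.

10.1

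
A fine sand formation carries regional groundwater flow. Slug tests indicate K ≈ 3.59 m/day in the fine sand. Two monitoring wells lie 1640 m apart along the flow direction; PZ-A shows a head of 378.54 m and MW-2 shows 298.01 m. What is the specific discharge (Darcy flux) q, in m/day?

0.176

Hydraulic gradient i = (378.54 − 298.01) / 1640 = 80.53 / 1640 = 0.04910.
Specific discharge q = K · i = 3.590 × 0.04910 = 0.1763 m/day.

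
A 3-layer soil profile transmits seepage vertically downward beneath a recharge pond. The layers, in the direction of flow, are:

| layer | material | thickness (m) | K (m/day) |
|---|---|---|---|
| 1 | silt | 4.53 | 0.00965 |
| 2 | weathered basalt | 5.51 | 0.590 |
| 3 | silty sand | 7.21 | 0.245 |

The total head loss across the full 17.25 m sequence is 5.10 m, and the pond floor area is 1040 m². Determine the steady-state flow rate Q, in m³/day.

10.4

Flow is perpendicular to layering, so the layers act in series and the equivalent K is the thickness-weighted harmonic mean.
Total thickness L = 4.53 + 5.51 + 7.21 = 17.25 m.
Σ(b_i/K_i) = 4.53/0.00965 + 5.51/0.590 + 7.21/0.245 = 508.2 d.
K_eq = L / Σ(b_i/K_i) = 17.25 / 508.2 = 0.03394 m/day.
Q = K_eq · A · (Δh/L) = 0.03394 × 1040 × (5.10/17.25) = 10.44 m³/day.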